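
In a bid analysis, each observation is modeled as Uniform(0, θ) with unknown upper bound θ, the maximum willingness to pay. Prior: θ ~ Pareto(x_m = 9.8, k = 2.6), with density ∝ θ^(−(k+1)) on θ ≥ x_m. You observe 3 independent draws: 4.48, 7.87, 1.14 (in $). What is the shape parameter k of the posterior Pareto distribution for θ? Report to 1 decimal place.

5.6

A Pareto(scale x_m, shape k) prior on the upper bound θ of Uniform(0, θ) is conjugate: posterior is Pareto(max(x_m, max xᵢ), k + n).
Sample maximum = 7.87; prior scale x_m = 9.8 → posterior scale = max = 9.80.
Posterior shape = 2.6 + 3 = 5.6.
Posterior shape k = 5.6.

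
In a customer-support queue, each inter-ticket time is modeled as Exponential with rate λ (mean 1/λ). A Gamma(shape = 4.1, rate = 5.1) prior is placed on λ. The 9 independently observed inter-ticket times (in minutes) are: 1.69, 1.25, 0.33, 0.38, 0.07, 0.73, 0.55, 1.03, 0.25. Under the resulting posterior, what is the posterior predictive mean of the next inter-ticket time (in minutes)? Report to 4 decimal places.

With a Gamma(shape α, rate β) prior on the exponential rate λ, the posterior after n observations with total T = Σxᵢ is Gamma(α+n, β+T).
Sum of observations T = 6.28 minutes; n = 9.
Posterior: Gamma(4.1+9, 5.1+6.28) = Gamma(13.1, 11.38).
The predictive distribution for the next observation is Lomax; its mean is β/(α−1) = 11.38/12.1 = 0.9405.

0.9405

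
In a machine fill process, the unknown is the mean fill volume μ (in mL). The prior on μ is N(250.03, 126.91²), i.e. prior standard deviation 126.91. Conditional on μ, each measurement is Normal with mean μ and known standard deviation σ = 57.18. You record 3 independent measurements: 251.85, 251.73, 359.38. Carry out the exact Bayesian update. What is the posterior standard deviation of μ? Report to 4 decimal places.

For Normal data with known variance σ², a Normal(μ₀, σ₀²) prior on μ is conjugate. Posterior precision = 1/σ₀² + n/σ²; posterior mean is the precision-weighted average of μ₀ and x̄.
σ₀² = 126.91² = 16106.1481, σ² = 57.18² = 3269.5524; σ² + n·σ₀² = 3269.5524 + 3·16106.1481 = 51587.9967.
Posterior precision = 1/σ₀² + n/σ² = 1/16106.1481 + 3/3269.5524 = (σ² + n·σ₀²)/(σ₀²σ²) = 51587.9967/(16106.1481·3269.5524); posterior variance σₙ² = σ₀²σ²/(σ² + n·σ₀²) = 16106.1481·3269.5524/51587.9967 = 1020.778060.
Posterior SD = √σₙ² = √(16106.1481·3269.5524/51587.9967) = 31.9496.

31.9496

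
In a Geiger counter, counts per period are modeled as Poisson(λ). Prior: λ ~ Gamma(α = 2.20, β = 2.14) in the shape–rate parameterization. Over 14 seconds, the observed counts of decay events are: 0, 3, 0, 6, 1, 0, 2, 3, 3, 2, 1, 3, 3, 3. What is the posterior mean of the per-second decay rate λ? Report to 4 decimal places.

With a Gamma(shape α, rate β) prior, the Poisson likelihood is conjugate: the posterior is Gamma(α + ΣXᵢ, β + n).
Sum of counts S = 30 over n = 14 seconds.
Posterior: Gamma(α+S, β+n) = Gamma(2.20+30, 2.14+14) = Gamma(32.20, 16.14).
Posterior mean = α/β = 32.20/16.14 = 1.9950.

1.9950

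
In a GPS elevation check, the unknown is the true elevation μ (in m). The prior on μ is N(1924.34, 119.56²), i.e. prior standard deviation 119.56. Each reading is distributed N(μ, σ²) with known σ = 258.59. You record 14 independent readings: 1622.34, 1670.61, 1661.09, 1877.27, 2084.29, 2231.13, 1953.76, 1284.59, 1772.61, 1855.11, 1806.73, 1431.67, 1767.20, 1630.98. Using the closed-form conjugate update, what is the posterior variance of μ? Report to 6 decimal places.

3580.100594

For Normal data with known variance σ², a Normal(μ₀, σ₀²) prior on μ is conjugate. Posterior precision = 1/σ₀² + n/σ²; posterior mean is the precision-weighted average of μ₀ and x̄.
σ₀² = 119.56² = 14294.5936, σ² = 258.59² = 66868.7881; σ² + n·σ₀² = 66868.7881 + 14·14294.5936 = 266993.0985.
Posterior precision = 1/σ₀² + n/σ² = 1/14294.5936 + 14/66868.7881 = (σ² + n·σ₀²)/(σ₀²σ²) = 266993.0985/(14294.5936·66868.7881); posterior variance σₙ² = σ₀²σ²/(σ² + n·σ₀²) = 14294.5936·66868.7881/266993.0985 = 3580.100594.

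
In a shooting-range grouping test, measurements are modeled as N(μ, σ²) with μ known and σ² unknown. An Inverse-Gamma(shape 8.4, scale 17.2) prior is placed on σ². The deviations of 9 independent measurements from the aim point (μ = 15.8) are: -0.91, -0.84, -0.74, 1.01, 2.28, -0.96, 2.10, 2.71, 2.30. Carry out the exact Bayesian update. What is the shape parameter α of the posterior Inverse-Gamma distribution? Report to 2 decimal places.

12.90

With known mean μ and an Inverse-Gamma(α, β) prior on σ², the Normal likelihood is conjugate: posterior is Inv-Gamma(α + n/2, β + Σ(xᵢ−μ)²/2).
Σ(xᵢ−μ)² = (-0.91)² + (-0.84)² + (-0.74)² + (1.01)² + (2.28)² + (-0.96)² + (2.10)² + (2.71)² + (2.30)² = 26.2655.
Posterior: Inv-Gamma(8.4 + 9/2, 17.2 + 26.2655/2) = Inv-Gamma(12.90, 30.33275).
Posterior α = 12.90.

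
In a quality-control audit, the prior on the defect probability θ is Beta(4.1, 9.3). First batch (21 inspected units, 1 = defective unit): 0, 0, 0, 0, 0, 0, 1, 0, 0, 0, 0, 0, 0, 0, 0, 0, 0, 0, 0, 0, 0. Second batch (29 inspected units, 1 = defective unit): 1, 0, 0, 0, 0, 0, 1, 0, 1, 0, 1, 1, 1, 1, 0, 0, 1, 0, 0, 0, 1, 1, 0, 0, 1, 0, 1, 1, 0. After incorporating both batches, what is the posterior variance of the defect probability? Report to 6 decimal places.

0.003167

The Beta prior is conjugate to a Binomial/Bernoulli likelihood; the update adds successes to α and failures to β.
After batch 1: Beta(4.1+1, 9.3+20) = Beta(5.1, 29.3).
After batch 2: Beta(5.1+13, 29.3+16) = Beta(18.1, 45.3).
Var = αβ/((α+β)²(α+β+1)) = 18.1·45.3/(63.4²·64.4) = 0.003167.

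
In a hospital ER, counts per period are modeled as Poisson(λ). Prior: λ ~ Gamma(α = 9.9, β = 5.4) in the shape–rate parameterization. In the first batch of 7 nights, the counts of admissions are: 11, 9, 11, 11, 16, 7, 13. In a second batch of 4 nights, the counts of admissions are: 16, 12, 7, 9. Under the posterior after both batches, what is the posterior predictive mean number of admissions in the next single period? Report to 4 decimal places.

With a Gamma(shape α, rate β) prior, the Poisson likelihood is conjugate: the posterior is Gamma(α + ΣXᵢ, β + n).
Batch 1: sum of counts S = 78 over n = 7 nights.
After batch 1: Gamma(α+S, β+n) = Gamma(9.9+78, 5.4+7) = Gamma(87.9, 12.4).
Batch 2: sum of counts S = 44 over n = 4 nights.
After batch 2: Gamma(α+S, β+n) = Gamma(87.9+44, 12.4+4) = Gamma(131.9, 16.4).
The predictive distribution for one future period is NegBinom with mean α/β = 8.0427.

8.0427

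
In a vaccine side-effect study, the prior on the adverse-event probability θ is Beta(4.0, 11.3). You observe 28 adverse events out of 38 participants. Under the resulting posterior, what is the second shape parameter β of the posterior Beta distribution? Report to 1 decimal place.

21.3

The Beta prior is conjugate to a Binomial/Bernoulli likelihood; the update adds successes to α and failures to β.
Posterior: Beta(α+k, β+n−k) = Beta(4.0+28, 11.3+10) = Beta(32.0, 21.3).
Posterior β = 21.3.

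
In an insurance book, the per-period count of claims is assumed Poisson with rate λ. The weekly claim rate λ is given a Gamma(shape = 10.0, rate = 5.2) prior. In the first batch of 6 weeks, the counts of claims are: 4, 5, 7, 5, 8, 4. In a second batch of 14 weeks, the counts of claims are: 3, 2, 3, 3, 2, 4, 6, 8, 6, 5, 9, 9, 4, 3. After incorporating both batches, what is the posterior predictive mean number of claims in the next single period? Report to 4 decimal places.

With a Gamma(shape α, rate β) prior, the Poisson likelihood is conjugate: the posterior is Gamma(α + ΣXᵢ, β + n).
Batch 1: sum of counts S = 33 over n = 6 weeks.
After batch 1: Gamma(α+S, β+n) = Gamma(10.0+33, 5.2+6) = Gamma(43.0, 11.2).
Batch 2: sum of counts S = 67 over n = 14 weeks.
After batch 2: Gamma(α+S, β+n) = Gamma(43.0+67, 11.2+14) = Gamma(110.0, 25.2).
The predictive distribution for one future period is NegBinom with mean α/β = 4.3651.

4.3651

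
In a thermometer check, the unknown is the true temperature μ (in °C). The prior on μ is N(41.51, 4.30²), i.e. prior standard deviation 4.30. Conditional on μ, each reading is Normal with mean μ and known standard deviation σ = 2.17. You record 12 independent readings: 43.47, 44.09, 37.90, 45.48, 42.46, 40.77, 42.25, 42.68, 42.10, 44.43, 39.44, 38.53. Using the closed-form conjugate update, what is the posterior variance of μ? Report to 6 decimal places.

0.384253

For Normal data with known variance σ², a Normal(μ₀, σ₀²) prior on μ is conjugate. Posterior precision = 1/σ₀² + n/σ²; posterior mean is the precision-weighted average of μ₀ and x̄.
σ₀² = 4.30² = 18.49, σ² = 2.17² = 4.7089; σ² + n·σ₀² = 4.7089 + 12·18.49 = 226.5889.
Posterior precision = 1/σ₀² + n/σ² = 1/18.49 + 12/4.7089 = (σ² + n·σ₀²)/(σ₀²σ²) = 226.5889/(18.49·4.7089); posterior variance σₙ² = σ₀²σ²/(σ² + n·σ₀²) = 18.49·4.7089/226.5889 = 0.384253.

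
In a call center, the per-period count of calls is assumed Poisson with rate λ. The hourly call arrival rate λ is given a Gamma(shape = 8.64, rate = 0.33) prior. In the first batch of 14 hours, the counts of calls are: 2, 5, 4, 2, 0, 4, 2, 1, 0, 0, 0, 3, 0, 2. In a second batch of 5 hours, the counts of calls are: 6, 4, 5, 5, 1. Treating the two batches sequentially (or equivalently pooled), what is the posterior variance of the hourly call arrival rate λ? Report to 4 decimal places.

0.1462

With a Gamma(shape α, rate β) prior, the Poisson likelihood is conjugate: the posterior is Gamma(α + ΣXᵢ, β + n).
Batch 1: sum of counts S = 25 over n = 14 hours.
After batch 1: Gamma(α+S, β+n) = Gamma(8.64+25, 0.33+14) = Gamma(33.64, 14.33).
Batch 2: sum of counts S = 21 over n = 5 hours.
After batch 2: Gamma(α+S, β+n) = Gamma(33.64+21, 14.33+5) = Gamma(54.64, 19.33).
Var = α/β² = 54.64/19.33² = 0.1462.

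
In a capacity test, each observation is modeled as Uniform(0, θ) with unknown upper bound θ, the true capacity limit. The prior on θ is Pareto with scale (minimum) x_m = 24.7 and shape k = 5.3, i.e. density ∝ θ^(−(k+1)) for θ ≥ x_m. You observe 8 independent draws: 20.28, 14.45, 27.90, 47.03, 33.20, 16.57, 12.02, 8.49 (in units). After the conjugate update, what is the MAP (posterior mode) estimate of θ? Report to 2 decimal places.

47.03

A Pareto(scale x_m, shape k) prior on the upper bound θ of Uniform(0, θ) is conjugate: posterior is Pareto(max(x_m, max xᵢ), k + n).
Sample maximum = 47.03; prior scale x_m = 24.7 → posterior scale = max = 47.03.
Posterior shape = 5.3 + 8 = 13.3.
The Pareto density is decreasing on [x_m, ∞), so the mode is x_m = 47.03.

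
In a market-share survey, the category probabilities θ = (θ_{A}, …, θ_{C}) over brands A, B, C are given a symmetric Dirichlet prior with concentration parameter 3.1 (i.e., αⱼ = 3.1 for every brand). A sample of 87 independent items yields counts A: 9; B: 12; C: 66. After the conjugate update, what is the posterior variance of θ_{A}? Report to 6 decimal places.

0.001129

The Dirichlet prior is conjugate to the Multinomial likelihood: each posterior αⱼ = prior αⱼ + observed count nⱼ.
Posterior concentration: (12.1, 15.1, 69.1), total = 96.3.
Var[θ_j] = α_j(Σα−α_j)/((Σα)²(Σα+1)) = 12.1·84.2/(96.3²·97.3) = 0.001129.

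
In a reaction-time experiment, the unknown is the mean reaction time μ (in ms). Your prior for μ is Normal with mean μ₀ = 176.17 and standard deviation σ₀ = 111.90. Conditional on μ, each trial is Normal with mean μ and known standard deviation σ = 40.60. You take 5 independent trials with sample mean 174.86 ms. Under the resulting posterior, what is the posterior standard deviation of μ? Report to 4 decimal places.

For Normal data with known variance σ², a Normal(μ₀, σ₀²) prior on μ is conjugate. Posterior precision = 1/σ₀² + n/σ²; posterior mean is the precision-weighted average of μ₀ and x̄.
σ₀² = 111.90² = 12521.61, σ² = 40.60² = 1648.36; σ² + n·σ₀² = 1648.36 + 5·12521.61 = 64256.41.
Posterior precision = 1/σ₀² + n/σ² = 1/12521.61 + 5/1648.36 = (σ² + n·σ₀²)/(σ₀²σ²) = 64256.41/(12521.61·1648.36); posterior variance σₙ² = σ₀²σ²/(σ² + n·σ₀²) = 12521.61·1648.36/64256.41 = 321.214974.
Posterior SD = √σₙ² = √(12521.61·1648.36/64256.41) = 17.9225.

17.9225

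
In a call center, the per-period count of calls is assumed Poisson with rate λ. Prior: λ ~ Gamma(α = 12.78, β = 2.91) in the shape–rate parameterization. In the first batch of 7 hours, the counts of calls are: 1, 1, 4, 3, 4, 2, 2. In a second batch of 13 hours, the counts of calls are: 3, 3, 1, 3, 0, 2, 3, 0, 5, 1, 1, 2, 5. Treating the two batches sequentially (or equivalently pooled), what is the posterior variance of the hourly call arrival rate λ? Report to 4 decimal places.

0.1120

With a Gamma(shape α, rate β) prior, the Poisson likelihood is conjugate: the posterior is Gamma(α + ΣXᵢ, β + n).
Batch 1: sum of counts S = 17 over n = 7 hours.
After batch 1: Gamma(α+S, β+n) = Gamma(12.78+17, 2.91+7) = Gamma(29.78, 9.91).
Batch 2: sum of counts S = 29 over n = 13 hours.
After batch 2: Gamma(α+S, β+n) = Gamma(29.78+29, 9.91+13) = Gamma(58.78, 22.91).
Var = α/β² = 58.78/22.91² = 0.1120.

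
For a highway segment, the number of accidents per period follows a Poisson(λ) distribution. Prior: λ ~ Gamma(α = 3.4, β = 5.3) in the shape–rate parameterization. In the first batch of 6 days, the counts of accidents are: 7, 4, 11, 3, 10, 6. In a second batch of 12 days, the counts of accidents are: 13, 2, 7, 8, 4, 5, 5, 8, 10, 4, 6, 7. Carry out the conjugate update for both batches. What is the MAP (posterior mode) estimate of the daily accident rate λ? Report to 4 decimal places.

With a Gamma(shape α, rate β) prior, the Poisson likelihood is conjugate: the posterior is Gamma(α + ΣXᵢ, β + n).
Batch 1: sum of counts S = 41 over n = 6 days.
After batch 1: Gamma(α+S, β+n) = Gamma(3.4+41, 5.3+6) = Gamma(44.4, 11.3).
Batch 2: sum of counts S = 79 over n = 12 days.
After batch 2: Gamma(α+S, β+n) = Gamma(44.4+79, 11.3+12) = Gamma(123.4, 23.3).
Mode of Gamma(α,β) for α≥1 is (α−1)/β = 122.4/23.3 = 5.2532.

5.2532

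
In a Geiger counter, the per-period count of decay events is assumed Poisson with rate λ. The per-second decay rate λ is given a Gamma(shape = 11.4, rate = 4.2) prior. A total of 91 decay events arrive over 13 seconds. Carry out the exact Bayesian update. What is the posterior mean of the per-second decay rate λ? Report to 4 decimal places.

5.9535

With a Gamma(shape α, rate β) prior, the Poisson likelihood is conjugate: the posterior is Gamma(α + ΣXᵢ, β + n).
Posterior: Gamma(α+S, β+n) = Gamma(11.4+91, 4.2+13) = Gamma(102.4, 17.2).
Posterior mean = α/β = 102.4/17.2 = 5.9535.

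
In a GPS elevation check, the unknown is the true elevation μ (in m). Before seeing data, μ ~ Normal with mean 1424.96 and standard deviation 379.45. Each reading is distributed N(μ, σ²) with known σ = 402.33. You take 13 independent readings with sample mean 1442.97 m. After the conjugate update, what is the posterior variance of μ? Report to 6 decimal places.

For Normal data with known variance σ², a Normal(μ₀, σ₀²) prior on μ is conjugate. Posterior precision = 1/σ₀² + n/σ²; posterior mean is the precision-weighted average of μ₀ and x̄.
σ₀² = 379.45² = 143982.3025, σ² = 402.33² = 161869.4289; σ² + n·σ₀² = 161869.4289 + 13·143982.3025 = 2033639.3614.
Posterior precision = 1/σ₀² + n/σ² = 1/143982.3025 + 13/161869.4289 = (σ² + n·σ₀²)/(σ₀²σ²) = 2033639.3614/(143982.3025·161869.4289); posterior variance σₙ² = σ₀²σ²/(σ² + n·σ₀²) = 143982.3025·161869.4289/2033639.3614 = 11460.406166.

11460.406166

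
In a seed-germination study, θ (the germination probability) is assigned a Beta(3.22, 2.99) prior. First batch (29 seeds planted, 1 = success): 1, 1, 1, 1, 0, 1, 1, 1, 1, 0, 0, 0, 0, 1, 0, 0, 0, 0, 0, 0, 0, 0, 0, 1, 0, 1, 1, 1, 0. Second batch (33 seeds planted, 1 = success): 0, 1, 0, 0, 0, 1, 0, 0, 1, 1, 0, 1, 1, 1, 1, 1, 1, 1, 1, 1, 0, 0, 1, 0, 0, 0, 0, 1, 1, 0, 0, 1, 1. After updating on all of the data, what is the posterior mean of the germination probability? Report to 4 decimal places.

The Beta prior is conjugate to a Binomial/Bernoulli likelihood; the update adds successes to α and failures to β.
After batch 1: Beta(3.22+13, 2.99+16) = Beta(16.22, 18.99).
After batch 2: Beta(16.22+18, 18.99+15) = Beta(34.22, 33.99).
Posterior mean = α/(α+β) = 34.22/68.21 = 0.5017.

0.5017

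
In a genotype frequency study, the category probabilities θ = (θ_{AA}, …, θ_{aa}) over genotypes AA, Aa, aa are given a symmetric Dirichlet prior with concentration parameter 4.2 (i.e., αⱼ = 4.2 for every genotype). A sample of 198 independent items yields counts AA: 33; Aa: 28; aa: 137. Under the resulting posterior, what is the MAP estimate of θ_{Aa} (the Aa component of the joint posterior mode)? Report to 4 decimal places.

0.1503

The Dirichlet prior is conjugate to the Multinomial likelihood: each posterior αⱼ = prior αⱼ + observed count nⱼ.
Posterior concentration: (37.2, 32.2, 141.2), total = 210.6.
Joint mode component: (α_{Aa}−1)/(Σα−K) = 31.2/207.6 = 0.1503.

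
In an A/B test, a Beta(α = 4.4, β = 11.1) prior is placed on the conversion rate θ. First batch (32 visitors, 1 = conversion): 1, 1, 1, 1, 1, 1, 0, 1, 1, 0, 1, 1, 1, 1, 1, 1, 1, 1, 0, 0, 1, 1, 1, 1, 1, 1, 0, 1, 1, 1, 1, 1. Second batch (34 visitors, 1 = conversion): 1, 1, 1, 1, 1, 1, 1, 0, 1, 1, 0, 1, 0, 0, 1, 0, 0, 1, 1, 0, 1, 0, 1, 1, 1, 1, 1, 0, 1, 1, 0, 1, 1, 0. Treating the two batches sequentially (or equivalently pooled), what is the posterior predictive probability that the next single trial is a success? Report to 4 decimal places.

The Beta prior is conjugate to a Binomial/Bernoulli likelihood; the update adds successes to α and failures to β.
After batch 1: Beta(4.4+27, 11.1+5) = Beta(31.4, 16.1).
After batch 2: Beta(31.4+23, 16.1+11) = Beta(54.4, 27.1).
For a single future Bernoulli trial, P(success | data) = α/(α+β) = 0.6675.

0.6675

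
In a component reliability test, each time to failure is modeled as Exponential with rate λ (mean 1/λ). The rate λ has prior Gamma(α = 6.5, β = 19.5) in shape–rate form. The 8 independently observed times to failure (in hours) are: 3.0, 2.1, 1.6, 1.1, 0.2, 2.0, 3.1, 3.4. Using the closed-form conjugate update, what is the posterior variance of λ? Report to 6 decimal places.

With a Gamma(shape α, rate β) prior on the exponential rate λ, the posterior after n observations with total T = Σxᵢ is Gamma(α+n, β+T).
Sum of observations T = 16.5 hours; n = 8.
Posterior: Gamma(6.5+8, 19.5+16.5) = Gamma(14.5, 36.0).
Var = α/β² = 0.011188.

0.011188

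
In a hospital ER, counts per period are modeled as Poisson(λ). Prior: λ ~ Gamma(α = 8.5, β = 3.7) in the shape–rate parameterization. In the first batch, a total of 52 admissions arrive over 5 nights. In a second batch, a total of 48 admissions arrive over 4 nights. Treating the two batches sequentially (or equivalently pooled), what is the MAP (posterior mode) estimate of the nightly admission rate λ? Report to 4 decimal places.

With a Gamma(shape α, rate β) prior, the Poisson likelihood is conjugate: the posterior is Gamma(α + ΣXᵢ, β + n).
After batch 1: Gamma(α+S, β+n) = Gamma(8.5+52, 3.7+5) = Gamma(60.5, 8.7).
After batch 2: Gamma(α+S, β+n) = Gamma(60.5+48, 8.7+4) = Gamma(108.5, 12.7).
Mode of Gamma(α,β) for α≥1 is (α−1)/β = 107.5/12.7 = 8.4646.

8.4646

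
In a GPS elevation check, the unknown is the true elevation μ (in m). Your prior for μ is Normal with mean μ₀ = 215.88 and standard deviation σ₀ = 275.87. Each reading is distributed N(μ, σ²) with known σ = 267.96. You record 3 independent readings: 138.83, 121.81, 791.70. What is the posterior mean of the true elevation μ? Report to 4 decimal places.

For Normal data with known variance σ², a Normal(μ₀, σ₀²) prior on μ is conjugate. Posterior precision = 1/σ₀² + n/σ²; posterior mean is the precision-weighted average of μ₀ and x̄.
Σxᵢ = 138.83 + 121.81 + 791.70 = 1052.34, so n·x̄ = 1052.34.
σ₀² = 275.87² = 76104.2569, σ² = 267.96² = 71802.5616; σ² + n·σ₀² = 71802.5616 + 3·76104.2569 = 300115.3323.
Posterior mean = (μ₀/σ₀² + n·x̄/σ²)/(1/σ₀² + n/σ²) = (σ²·μ₀ + σ₀²·n·x̄)/(σ² + n·σ₀²) = (71802.5616·215.88 + 76104.2569·1052.34)/300115.3323 = 95588290.704354/300115.3323 = 318.5052.

318.5052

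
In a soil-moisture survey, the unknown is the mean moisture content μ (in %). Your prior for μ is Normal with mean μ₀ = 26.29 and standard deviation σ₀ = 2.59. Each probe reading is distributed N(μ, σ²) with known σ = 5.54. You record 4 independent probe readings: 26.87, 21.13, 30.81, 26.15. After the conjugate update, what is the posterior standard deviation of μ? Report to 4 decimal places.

1.8918

For Normal data with known variance σ², a Normal(μ₀, σ₀²) prior on μ is conjugate. Posterior precision = 1/σ₀² + n/σ²; posterior mean is the precision-weighted average of μ₀ and x̄.
σ₀² = 2.59² = 6.7081, σ² = 5.54² = 30.6916; σ² + n·σ₀² = 30.6916 + 4·6.7081 = 57.524.
Posterior precision = 1/σ₀² + n/σ² = 1/6.7081 + 4/30.6916 = (σ² + n·σ₀²)/(σ₀²σ²) = 57.524/(6.7081·30.6916); posterior variance σₙ² = σ₀²σ²/(σ² + n·σ₀²) = 6.7081·30.6916/57.524 = 3.579068.
Posterior SD = √σₙ² = √(6.7081·30.6916/57.524) = 1.8918.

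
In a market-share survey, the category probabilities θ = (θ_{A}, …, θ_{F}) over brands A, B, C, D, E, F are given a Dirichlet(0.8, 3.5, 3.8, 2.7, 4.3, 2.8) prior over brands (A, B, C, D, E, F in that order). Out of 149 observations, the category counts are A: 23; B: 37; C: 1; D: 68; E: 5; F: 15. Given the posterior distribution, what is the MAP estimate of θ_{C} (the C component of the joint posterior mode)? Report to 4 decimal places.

The Dirichlet prior is conjugate to the Multinomial likelihood: each posterior αⱼ = prior αⱼ + observed count nⱼ.
Posterior concentration: (23.8, 40.5, 4.8, 70.7, 9.3, 17.8), total = 166.9.
Joint mode component: (α_{C}−1)/(Σα−K) = 3.8/160.9 = 0.0236.

0.0236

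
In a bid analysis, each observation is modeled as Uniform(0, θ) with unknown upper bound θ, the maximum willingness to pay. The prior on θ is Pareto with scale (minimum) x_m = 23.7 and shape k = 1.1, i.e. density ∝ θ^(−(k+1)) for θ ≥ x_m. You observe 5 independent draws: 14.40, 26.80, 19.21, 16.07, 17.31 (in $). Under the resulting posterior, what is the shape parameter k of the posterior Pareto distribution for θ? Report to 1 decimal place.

6.1

A Pareto(scale x_m, shape k) prior on the upper bound θ of Uniform(0, θ) is conjugate: posterior is Pareto(max(x_m, max xᵢ), k + n).
Sample maximum = 26.80; prior scale x_m = 23.7 → posterior scale = max = 26.80.
Posterior shape = 1.1 + 5 = 6.1.
Posterior shape k = 6.1.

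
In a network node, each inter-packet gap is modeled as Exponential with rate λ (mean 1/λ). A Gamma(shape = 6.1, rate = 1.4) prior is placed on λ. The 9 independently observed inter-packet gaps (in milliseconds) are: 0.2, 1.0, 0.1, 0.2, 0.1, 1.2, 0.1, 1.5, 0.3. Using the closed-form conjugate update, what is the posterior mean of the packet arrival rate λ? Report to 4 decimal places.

2.4754

With a Gamma(shape α, rate β) prior on the exponential rate λ, the posterior after n observations with total T = Σxᵢ is Gamma(α+n, β+T).
Sum of observations T = 4.7 milliseconds; n = 9.
Posterior: Gamma(6.1+9, 1.4+4.7) = Gamma(15.1, 6.1).
Posterior mean of λ = α/β = 15.1/6.1 = 2.4754.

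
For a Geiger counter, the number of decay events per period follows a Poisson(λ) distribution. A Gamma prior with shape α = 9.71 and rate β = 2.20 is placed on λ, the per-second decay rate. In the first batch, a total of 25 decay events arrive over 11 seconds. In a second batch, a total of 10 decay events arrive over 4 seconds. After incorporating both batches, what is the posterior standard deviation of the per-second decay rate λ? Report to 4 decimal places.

With a Gamma(shape α, rate β) prior, the Poisson likelihood is conjugate: the posterior is Gamma(α + ΣXᵢ, β + n).
After batch 1: Gamma(α+S, β+n) = Gamma(9.71+25, 2.20+11) = Gamma(34.71, 13.20).
After batch 2: Gamma(α+S, β+n) = Gamma(34.71+10, 13.20+4) = Gamma(44.71, 17.20).
SD = √α/β = √44.71/17.20 = 0.3888.

0.3888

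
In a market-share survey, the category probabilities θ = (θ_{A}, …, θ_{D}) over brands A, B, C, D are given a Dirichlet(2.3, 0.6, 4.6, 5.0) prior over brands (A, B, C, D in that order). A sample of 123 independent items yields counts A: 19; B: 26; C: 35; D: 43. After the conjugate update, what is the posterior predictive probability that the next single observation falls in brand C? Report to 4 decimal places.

The Dirichlet prior is conjugate to the Multinomial likelihood: each posterior αⱼ = prior αⱼ + observed count nⱼ.
Posterior concentration: (21.3, 26.6, 39.6, 48.0), total = 135.5.
P(next = C | data) = α_{C}/Σα = 0.2923.

0.2923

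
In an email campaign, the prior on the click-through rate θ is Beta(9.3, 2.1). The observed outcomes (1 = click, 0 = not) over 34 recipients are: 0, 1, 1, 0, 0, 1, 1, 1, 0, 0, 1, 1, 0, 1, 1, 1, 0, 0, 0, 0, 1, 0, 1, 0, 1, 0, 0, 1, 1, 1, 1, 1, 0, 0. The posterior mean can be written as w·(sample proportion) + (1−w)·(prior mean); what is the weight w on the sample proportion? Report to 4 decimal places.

0.7489

The Beta prior is conjugate to a Binomial/Bernoulli likelihood; the update adds successes to α and failures to β.
Posterior mean = (α₀+k)/(α₀+β₀+n) = [n/(α₀+β₀+n)]·(k/n) + [(α₀+β₀)/(α₀+β₀+n)]·α₀/(α₀+β₀), so only n and the prior enter the weight.
The weight on the data is w = n/(α₀+β₀+n) = 34/(9.3+2.1+34) = 34/45.4 = 0.7489.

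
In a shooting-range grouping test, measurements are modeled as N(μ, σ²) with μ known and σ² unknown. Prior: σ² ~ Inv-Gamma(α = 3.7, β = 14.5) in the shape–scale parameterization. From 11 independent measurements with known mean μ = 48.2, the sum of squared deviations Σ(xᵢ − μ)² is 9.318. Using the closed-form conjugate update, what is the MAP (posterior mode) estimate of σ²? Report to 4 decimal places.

With known mean μ and an Inverse-Gamma(α, β) prior on σ², the Normal likelihood is conjugate: posterior is Inv-Gamma(α + n/2, β + Σ(xᵢ−μ)²/2).
Posterior: Inv-Gamma(3.7 + 11/2, 14.5 + 9.318/2) = Inv-Gamma(9.20, 19.1590).
Mode = β/(α+1) = 19.1590/10.20 = 1.8783.

1.8783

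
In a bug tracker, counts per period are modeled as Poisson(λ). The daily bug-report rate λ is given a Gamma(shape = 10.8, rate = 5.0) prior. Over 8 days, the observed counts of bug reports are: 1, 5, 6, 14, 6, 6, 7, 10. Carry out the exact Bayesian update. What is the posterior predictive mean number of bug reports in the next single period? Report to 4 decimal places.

5.0615

With a Gamma(shape α, rate β) prior, the Poisson likelihood is conjugate: the posterior is Gamma(α + ΣXᵢ, β + n).
Sum of counts S = 55 over n = 8 days.
Posterior: Gamma(α+S, β+n) = Gamma(10.8+55, 5.0+8) = Gamma(65.8, 13.0).
The predictive distribution for one future period is NegBinom with mean α/β = 5.0615.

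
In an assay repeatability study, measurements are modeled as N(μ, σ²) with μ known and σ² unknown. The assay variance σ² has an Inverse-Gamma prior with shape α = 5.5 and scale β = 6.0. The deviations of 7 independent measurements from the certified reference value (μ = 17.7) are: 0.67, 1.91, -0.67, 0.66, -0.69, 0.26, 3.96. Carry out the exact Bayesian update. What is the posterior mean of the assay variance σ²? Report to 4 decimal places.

2.0754

With known mean μ and an Inverse-Gamma(α, β) prior on σ², the Normal likelihood is conjugate: posterior is Inv-Gamma(α + n/2, β + Σ(xᵢ−μ)²/2).
Σ(xᵢ−μ)² = (0.67)² + (1.91)² + (-0.67)² + (0.66)² + (-0.69)² + (0.26)² + (3.96)² = 21.2068.
Posterior: Inv-Gamma(5.5 + 7/2, 6.0 + 21.2068/2) = Inv-Gamma(9.00, 16.60340).
E[σ²|data] = β/(α−1) = 16.60340/8.00 = 2.0754.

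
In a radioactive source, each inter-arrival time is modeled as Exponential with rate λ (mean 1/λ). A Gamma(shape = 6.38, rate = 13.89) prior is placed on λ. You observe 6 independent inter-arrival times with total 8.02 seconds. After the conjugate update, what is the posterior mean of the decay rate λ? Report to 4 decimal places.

With a Gamma(shape α, rate β) prior on the exponential rate λ, the posterior after n observations with total T = Σxᵢ is Gamma(α+n, β+T).
Posterior: Gamma(6.38+6, 13.89+8.02) = Gamma(12.38, 21.91).
Posterior mean of λ = α/β = 12.38/21.91 = 0.5650.

0.5650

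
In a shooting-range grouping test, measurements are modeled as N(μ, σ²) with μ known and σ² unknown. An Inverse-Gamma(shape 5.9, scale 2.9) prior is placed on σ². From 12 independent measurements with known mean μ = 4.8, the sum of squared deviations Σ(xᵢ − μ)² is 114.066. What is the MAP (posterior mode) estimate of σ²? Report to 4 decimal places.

4.6460

With known mean μ and an Inverse-Gamma(α, β) prior on σ², the Normal likelihood is conjugate: posterior is Inv-Gamma(α + n/2, β + Σ(xᵢ−μ)²/2).
Posterior: Inv-Gamma(5.9 + 12/2, 2.9 + 114.066/2) = Inv-Gamma(11.90, 59.9330).
Mode = β/(α+1) = 59.9330/12.90 = 4.6460.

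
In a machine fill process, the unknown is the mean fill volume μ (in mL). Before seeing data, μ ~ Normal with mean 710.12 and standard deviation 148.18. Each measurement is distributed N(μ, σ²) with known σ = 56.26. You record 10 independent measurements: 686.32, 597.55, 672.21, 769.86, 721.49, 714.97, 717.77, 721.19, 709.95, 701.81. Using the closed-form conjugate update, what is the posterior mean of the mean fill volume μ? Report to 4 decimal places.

For Normal data with known variance σ², a Normal(μ₀, σ₀²) prior on μ is conjugate. Posterior precision = 1/σ₀² + n/σ²; posterior mean is the precision-weighted average of μ₀ and x̄.
Σxᵢ = 686.32 + 597.55 + 672.21 + 769.86 + 721.49 + 714.97 + 717.77 + 721.19 + 709.95 + 701.81 = 7013.12, so n·x̄ = 7013.12.
σ₀² = 148.18² = 21957.3124, σ² = 56.26² = 3165.1876; σ² + n·σ₀² = 3165.1876 + 10·21957.3124 = 222738.3116.
Posterior mean = (μ₀/σ₀² + n·x̄/σ²)/(1/σ₀² + n/σ²) = (σ²·μ₀ + σ₀²·n·x̄)/(σ² + n·σ₀²) = (3165.1876·710.12 + 21957.3124·7013.12)/222738.3116 = 156236929.7572/222738.3116 = 701.4372.

701.4372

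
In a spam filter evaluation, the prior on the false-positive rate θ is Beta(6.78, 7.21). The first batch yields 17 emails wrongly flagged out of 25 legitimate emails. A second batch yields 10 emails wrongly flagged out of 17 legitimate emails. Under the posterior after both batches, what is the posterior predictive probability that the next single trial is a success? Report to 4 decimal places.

0.6033

The Beta prior is conjugate to a Binomial/Bernoulli likelihood; the update adds successes to α and failures to β.
After batch 1: Beta(6.78+17, 7.21+8) = Beta(23.78, 15.21).
After batch 2: Beta(23.78+10, 15.21+7) = Beta(33.78, 22.21).
For a single future Bernoulli trial, P(success | data) = α/(α+β) = 0.6033.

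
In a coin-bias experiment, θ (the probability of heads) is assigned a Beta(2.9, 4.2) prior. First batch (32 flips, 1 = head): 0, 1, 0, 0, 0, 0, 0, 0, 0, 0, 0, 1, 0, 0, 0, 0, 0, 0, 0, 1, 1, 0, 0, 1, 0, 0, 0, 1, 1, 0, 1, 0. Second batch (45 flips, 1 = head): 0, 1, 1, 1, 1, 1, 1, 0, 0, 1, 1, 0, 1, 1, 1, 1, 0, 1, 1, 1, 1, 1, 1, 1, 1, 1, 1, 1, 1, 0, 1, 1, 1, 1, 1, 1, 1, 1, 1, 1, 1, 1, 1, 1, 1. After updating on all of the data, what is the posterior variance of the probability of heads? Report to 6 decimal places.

0.002835

The Beta prior is conjugate to a Binomial/Bernoulli likelihood; the update adds successes to α and failures to β.
After batch 1: Beta(2.9+8, 4.2+24) = Beta(10.9, 28.2).
After batch 2: Beta(10.9+39, 28.2+6) = Beta(49.9, 34.2).
Var = αβ/((α+β)²(α+β+1)) = 49.9·34.2/(84.1²·85.1) = 0.002835.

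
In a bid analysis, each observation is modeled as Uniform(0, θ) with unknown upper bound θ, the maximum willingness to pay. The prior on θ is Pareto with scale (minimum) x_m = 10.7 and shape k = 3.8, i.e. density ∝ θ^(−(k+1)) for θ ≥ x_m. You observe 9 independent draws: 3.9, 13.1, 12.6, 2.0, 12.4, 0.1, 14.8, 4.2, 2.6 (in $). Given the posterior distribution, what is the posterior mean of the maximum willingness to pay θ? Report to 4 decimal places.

A Pareto(scale x_m, shape k) prior on the upper bound θ of Uniform(0, θ) is conjugate: posterior is Pareto(max(x_m, max xᵢ), k + n).
Sample maximum = 14.8; prior scale x_m = 10.7 → posterior scale = max = 14.8.
Posterior shape = 3.8 + 9 = 12.8.
E[θ|data] = k·x_m/(k−1) = 12.8·14.8/11.8 = 16.0542.

16.0542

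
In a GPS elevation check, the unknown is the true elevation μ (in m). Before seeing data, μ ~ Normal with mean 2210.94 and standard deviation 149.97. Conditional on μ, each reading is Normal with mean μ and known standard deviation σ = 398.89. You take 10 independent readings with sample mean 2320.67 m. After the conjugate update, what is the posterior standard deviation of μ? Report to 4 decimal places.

For Normal data with known variance σ², a Normal(μ₀, σ₀²) prior on μ is conjugate. Posterior precision = 1/σ₀² + n/σ²; posterior mean is the precision-weighted average of μ₀ and x̄.
σ₀² = 149.97² = 22491.0009, σ² = 398.89² = 159113.2321; σ² + n·σ₀² = 159113.2321 + 10·22491.0009 = 384023.2411.
Posterior precision = 1/σ₀² + n/σ² = 1/22491.0009 + 10/159113.2321 = (σ² + n·σ₀²)/(σ₀²σ²) = 384023.2411/(22491.0009·159113.2321); posterior variance σₙ² = σ₀²σ²/(σ² + n·σ₀²) = 22491.0009·159113.2321/384023.2411 = 9318.748095.
Posterior SD = √σₙ² = √(22491.0009·159113.2321/384023.2411) = 96.5337.

96.5337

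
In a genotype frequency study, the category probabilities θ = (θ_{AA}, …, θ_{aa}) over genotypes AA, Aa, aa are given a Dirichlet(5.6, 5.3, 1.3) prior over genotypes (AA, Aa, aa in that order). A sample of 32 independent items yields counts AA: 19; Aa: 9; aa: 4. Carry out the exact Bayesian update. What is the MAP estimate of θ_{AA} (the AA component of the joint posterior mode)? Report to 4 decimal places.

The Dirichlet prior is conjugate to the Multinomial likelihood: each posterior αⱼ = prior αⱼ + observed count nⱼ.
Posterior concentration: (24.6, 14.3, 5.3), total = 44.2.
Joint mode component: (α_{AA}−1)/(Σα−K) = 23.6/41.2 = 0.5728.

0.5728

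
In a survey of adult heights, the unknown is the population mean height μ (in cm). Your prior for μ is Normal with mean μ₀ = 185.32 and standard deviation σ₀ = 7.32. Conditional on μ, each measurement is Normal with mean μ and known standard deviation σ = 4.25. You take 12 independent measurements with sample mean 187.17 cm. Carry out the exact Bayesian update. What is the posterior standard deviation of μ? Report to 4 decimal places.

For Normal data with known variance σ², a Normal(μ₀, σ₀²) prior on μ is conjugate. Posterior precision = 1/σ₀² + n/σ²; posterior mean is the precision-weighted average of μ₀ and x̄.
σ₀² = 7.32² = 53.5824, σ² = 4.25² = 18.0625; σ² + n·σ₀² = 18.0625 + 12·53.5824 = 661.0513.
Posterior precision = 1/σ₀² + n/σ² = 1/53.5824 + 12/18.0625 = (σ² + n·σ₀²)/(σ₀²σ²) = 661.0513/(53.5824·18.0625); posterior variance σₙ² = σ₀²σ²/(σ² + n·σ₀²) = 53.5824·18.0625/661.0513 = 1.464080.
Posterior SD = √σₙ² = √(53.5824·18.0625/661.0513) = 1.2100.

1.2100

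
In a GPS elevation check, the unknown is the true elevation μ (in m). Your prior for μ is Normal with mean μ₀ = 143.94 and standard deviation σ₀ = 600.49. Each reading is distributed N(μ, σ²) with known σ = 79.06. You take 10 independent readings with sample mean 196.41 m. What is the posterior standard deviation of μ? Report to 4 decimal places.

24.9793

For Normal data with known variance σ², a Normal(μ₀, σ₀²) prior on μ is conjugate. Posterior precision = 1/σ₀² + n/σ²; posterior mean is the precision-weighted average of μ₀ and x̄.
σ₀² = 600.49² = 360588.2401, σ² = 79.06² = 6250.4836; σ² + n·σ₀² = 6250.4836 + 10·360588.2401 = 3612132.8846.
Posterior precision = 1/σ₀² + n/σ² = 1/360588.2401 + 10/6250.4836 = (σ² + n·σ₀²)/(σ₀²σ²) = 3612132.8846/(360588.2401·6250.4836); posterior variance σₙ² = σ₀²σ²/(σ² + n·σ₀²) = 360588.2401·6250.4836/3612132.8846 = 623.966768.
Posterior SD = √σₙ² = √(360588.2401·6250.4836/3612132.8846) = 24.9793.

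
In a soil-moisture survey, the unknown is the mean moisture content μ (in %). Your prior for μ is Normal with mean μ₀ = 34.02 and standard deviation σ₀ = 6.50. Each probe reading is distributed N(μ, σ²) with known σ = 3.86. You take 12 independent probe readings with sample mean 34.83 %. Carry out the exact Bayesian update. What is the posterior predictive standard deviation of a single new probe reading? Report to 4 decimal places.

4.0132

For Normal data with known variance σ², a Normal(μ₀, σ₀²) prior on μ is conjugate. Posterior precision = 1/σ₀² + n/σ²; posterior mean is the precision-weighted average of μ₀ and x̄.
σ₀² = 6.50² = 42.25, σ² = 3.86² = 14.8996; σ² + n·σ₀² = 14.8996 + 12·42.25 = 521.8996.
Posterior precision = 1/σ₀² + n/σ² = 1/42.25 + 12/14.8996 = (σ² + n·σ₀²)/(σ₀²σ²) = 521.8996/(42.25·14.8996); posterior variance σₙ² = σ₀²σ²/(σ² + n·σ₀²) = 42.25·14.8996/521.8996 = 1.206186.
Predictive variance for one new observation = σₙ² + σ² = 42.25·14.8996/521.8996 + 14.8996 = σ²·(σ₀² + 521.8996)/521.8996 = 14.8996·564.1496/521.8996 = 16.105786; SD = √(14.8996·564.1496/521.8996) = 4.0132.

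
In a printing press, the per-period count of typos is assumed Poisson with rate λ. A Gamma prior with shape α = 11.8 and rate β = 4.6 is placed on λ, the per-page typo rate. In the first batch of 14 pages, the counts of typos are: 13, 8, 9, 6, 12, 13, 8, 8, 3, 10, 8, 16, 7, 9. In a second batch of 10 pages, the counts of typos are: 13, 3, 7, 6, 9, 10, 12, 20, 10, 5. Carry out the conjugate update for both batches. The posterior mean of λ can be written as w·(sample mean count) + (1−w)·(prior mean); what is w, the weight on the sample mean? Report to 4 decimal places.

With a Gamma(shape α, rate β) prior, the Poisson likelihood is conjugate: the posterior is Gamma(α + ΣXᵢ, β + n).
Total number of pages: n = 14 + 10 = 24.
Posterior mean = (α₀+S)/(β₀+n) = [n/(β₀+n)]·(S/n) + [β₀/(β₀+n)]·(α₀/β₀), so only n and β₀ enter the weight.
Weight on data w = n/(β₀+n) = 24/(4.6+24) = 24/28.6 = 0.8392.

0.8392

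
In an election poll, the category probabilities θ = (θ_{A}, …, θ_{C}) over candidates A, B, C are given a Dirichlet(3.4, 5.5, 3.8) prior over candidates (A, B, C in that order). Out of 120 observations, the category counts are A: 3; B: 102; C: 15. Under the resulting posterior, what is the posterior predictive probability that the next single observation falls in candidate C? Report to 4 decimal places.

0.1417

The Dirichlet prior is conjugate to the Multinomial likelihood: each posterior αⱼ = prior αⱼ + observed count nⱼ.
Posterior concentration: (6.4, 107.5, 18.8), total = 132.7.
P(next = C | data) = α_{C}/Σα = 0.1417.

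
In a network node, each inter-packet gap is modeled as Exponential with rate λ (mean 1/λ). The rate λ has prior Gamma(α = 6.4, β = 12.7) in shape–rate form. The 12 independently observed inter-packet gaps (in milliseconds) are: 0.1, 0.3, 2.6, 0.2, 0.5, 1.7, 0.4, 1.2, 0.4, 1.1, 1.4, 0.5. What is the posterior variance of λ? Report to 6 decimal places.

With a Gamma(shape α, rate β) prior on the exponential rate λ, the posterior after n observations with total T = Σxᵢ is Gamma(α+n, β+T).
Sum of observations T = 10.4 milliseconds; n = 12.
Posterior: Gamma(6.4+12, 12.7+10.4) = Gamma(18.4, 23.1).
Var = α/β² = 0.034482.

0.034482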